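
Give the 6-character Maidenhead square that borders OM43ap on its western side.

Longitude subsquare a = 0; −1 → -1, wraps to 23 = x, carry into square.
Longitude square 4; −1 → 3.
The latitude characters are unchanged.

OM33xp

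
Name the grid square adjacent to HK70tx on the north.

Latitude subsquare x = 23; +1 → 24, wraps to 0 = a, carry into square.
Latitude square 0; +1 → 1.
The longitude characters are unchanged.

HK71ta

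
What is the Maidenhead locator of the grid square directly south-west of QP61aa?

QP50xx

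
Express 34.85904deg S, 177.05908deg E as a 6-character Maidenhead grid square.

Offset from 180°W / 90°S: lon 357.0591°, lat 55.1410°.
Field (20°×10°, letters A–R): 357.0591/20 → 17 → R, 55.1410/10 → 5 → F; chars RF.
Square (2°×1°, digits 0–9): 17.0591/2 → 8, 5.1410/1 → 5; chars 85.
Subsquare (5′×2.5′, letters a–x): 1.0591/0.0833333 → 12 → m, 0.1410/0.0416667 → 3 → d; chars md.

RF85md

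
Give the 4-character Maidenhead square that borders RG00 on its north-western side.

QG91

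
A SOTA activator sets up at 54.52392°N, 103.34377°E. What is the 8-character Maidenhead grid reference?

OO14qm15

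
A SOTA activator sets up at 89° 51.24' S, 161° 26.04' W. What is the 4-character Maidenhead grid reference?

Add 180° to longitude and 90° to latitude: 18.57, 0.15.
Field: lon ⌊18.57/20⌋ = 0 → A; lat ⌊0.15/10⌋ = 0 → A.
Square: lon ⌊18.57/2⌋ = 9; lat ⌊0.15/1⌋ = 0.

AA90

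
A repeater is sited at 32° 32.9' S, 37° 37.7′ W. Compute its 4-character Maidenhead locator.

HF17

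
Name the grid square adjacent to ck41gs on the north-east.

CK41ht

Longitude subsquare g = 6; +1 → 7 = h.
Latitude subsquare s = 18; +1 → 19 = t.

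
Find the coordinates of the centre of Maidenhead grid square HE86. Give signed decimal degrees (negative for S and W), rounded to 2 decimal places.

-43.50, -23.00

Field H=7, E=4: +7·20° lon, +4·10° lat → SW at lon -40°, lat -50°.
Square 8, 6: +8·2° lon, +6·1° lat → SW at lon -24°, lat -44°.
Cell spans 2° lon × 1° lat. Centre is SW corner plus half of each.
latitude -43.50, longitude -23.00.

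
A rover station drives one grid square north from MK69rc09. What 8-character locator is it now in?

Latitude extended square 9; +1 → 10, wraps to 0, carry into subsquare.
Latitude subsquare c = 2; +1 → 3 = d.
The longitude characters are unchanged.

MK69rd00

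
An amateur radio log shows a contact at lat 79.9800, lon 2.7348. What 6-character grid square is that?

JQ19ix

Shift to the Maidenhead origin (180°W, 90°S): lon 182.7348, lat 169.9800.
Field (20°×10°, letters A–R): 182.7348/20 → 9 → J, 169.9800/10 → 16 → Q; chars JQ.
Square (2°×1°, digits 0–9): 2.7348/2 → 1, 9.9800/1 → 9; chars 19.
Subsquare (5′×2.5′, letters a–x): 0.7348/0.0833333 → 8 → i, 0.9800/0.0416667 → 23 → x; chars ix.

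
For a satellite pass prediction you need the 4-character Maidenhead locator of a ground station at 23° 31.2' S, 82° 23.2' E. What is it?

Offset from 180°W / 90°S: lon 262.39°, lat 66.48°.
Field: 262.39/20 → 13 → N, 66.48/10 → 6 → G; chars NG.
Square: 2.39/2 → 1, 6.48/1 → 6; chars 16.

NG16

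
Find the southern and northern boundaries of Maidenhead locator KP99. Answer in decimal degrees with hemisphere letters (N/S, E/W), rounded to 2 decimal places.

69.00° N, 70.00° N

Field K=10, P=15: +10·20° lon, +15·10° lat → SW at lon 20°, lat 60°.
Square 9, 9: +9·2° lon, +9·1° lat → SW at lon 38°, lat 69°.
Cell spans 2° lon × 1° lat.
south 69.00° N, north 70.00° N.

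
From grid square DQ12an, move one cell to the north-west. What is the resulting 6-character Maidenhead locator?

DQ02xo

Longitude subsquare a = 0; −1 → -1, wraps to 23 = x, carry into square.
Longitude square 1; −1 → 0.
Latitude subsquare n = 13; +1 → 14 = o.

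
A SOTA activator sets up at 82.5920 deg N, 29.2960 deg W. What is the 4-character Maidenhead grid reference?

HR52

Shift to the Maidenhead origin (180°W, 90°S): lon 150.70, lat 172.59.
Field (20°×10°, letters A–R): lon ⌊150.70/20⌋ = 7 → H; lat ⌊172.59/10⌋ = 17 → R.
Square (2°×1°, digits 0–9): lon ⌊10.70/2⌋ = 5; lat ⌊2.59/1⌋ = 2.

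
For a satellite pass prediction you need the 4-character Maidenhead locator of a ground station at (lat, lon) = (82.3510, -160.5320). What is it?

Shift to the Maidenhead origin (180°W, 90°S): lon 19.47, lat 172.35.
Field: lon ⌊19.47/20⌋ = 0 → A; lat ⌊172.35/10⌋ = 17 → R.
Square: lon ⌊19.47/2⌋ = 9; lat ⌊2.35/1⌋ = 2.

AR92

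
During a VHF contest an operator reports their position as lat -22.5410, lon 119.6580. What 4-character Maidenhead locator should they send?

OG97

Shift to the Maidenhead origin (180°W, 90°S): lon 299.66, lat 67.46.
Field: lon ⌊299.66/20⌋ = 14 → O; lat ⌊67.46/10⌋ = 6 → G.
Square: lon ⌊19.66/2⌋ = 9; lat ⌊7.46/1⌋ = 7.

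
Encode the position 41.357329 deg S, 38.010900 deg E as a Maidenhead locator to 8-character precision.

KE98ap14

Offset from 180°W / 90°S: lon 218.01090°, lat 48.64267°.
Field: 218.01090/20 → 10 → K, 48.64267/10 → 4 → E; chars KE.
Square: 18.01090/2 → 9, 8.64267/1 → 8; chars 98.
Subsquare: 0.01090/0.0833333 → 0 → a, 0.64267/0.0416667 → 15 → p; chars ap.
Extended square: 0.01090/0.00833333 → 1, 0.01767/0.00416667 → 4; chars 14.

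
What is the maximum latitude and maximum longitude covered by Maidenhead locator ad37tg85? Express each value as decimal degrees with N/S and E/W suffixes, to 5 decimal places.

52.72500° S, 172.34167° W

Field A=0, D=3: +0·20° lon, +3·10° lat → SW at lon -180°, lat -60°.
Square 3, 7: +3·2° lon, +7·1° lat → SW at lon -174°, lat -53°.
Subsquare t=19, g=6: +19·0.0833333° lon, +6·0.0416667° lat → SW at lon -172.417°, lat -52.75°.
Extended square 8, 5: +8·0.00833333° lon, +5·0.00416667° lat → SW at lon -172.35°, lat -52.7292°.
Cell spans 0.00833333° lon × 0.00416667° lat. NE corner is SW corner plus one full cell.
latitude 52.72500° S, longitude 172.34167° W.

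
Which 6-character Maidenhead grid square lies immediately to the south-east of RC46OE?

RC46pd

Longitude subsquare o = 14; +1 → 15 = p.
Latitude subsquare e = 4; −1 → 3 = d.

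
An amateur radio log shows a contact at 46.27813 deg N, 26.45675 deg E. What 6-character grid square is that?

KN36fg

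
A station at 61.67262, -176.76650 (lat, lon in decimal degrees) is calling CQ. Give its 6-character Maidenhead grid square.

AP11oq

Offset from 180°W / 90°S: lon 3.2335°, lat 151.6726°.
Field: lon ⌊3.2335/20⌋ = 0 → A; lat ⌊151.6726/10⌋ = 15 → P.
Square: lon ⌊3.2335/2⌋ = 1; lat ⌊1.6726/1⌋ = 1.
Subsquare: lon ⌊1.2335/0.0833333⌋ = 14 → o; lat ⌊0.6726/0.0416667⌋ = 16 → q.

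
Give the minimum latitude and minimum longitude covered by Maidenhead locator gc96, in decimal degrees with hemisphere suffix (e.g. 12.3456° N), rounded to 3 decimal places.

Field G=6, C=2: +6·20° lon, +2·10° lat → SW at lon -60°, lat -70°.
Square 9, 6: +9·2° lon, +6·1° lat → SW at lon -42°, lat -64°.
latitude 64.000° S, longitude 42.000° W.

64.000° S, 42.000° W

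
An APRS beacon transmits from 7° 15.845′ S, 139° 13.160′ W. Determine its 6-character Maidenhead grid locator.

CI02jr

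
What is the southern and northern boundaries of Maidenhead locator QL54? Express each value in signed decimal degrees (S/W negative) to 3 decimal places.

Field Q=16, L=11: +16·20° lon, +11·10° lat → SW at lon 140°, lat 20°.
Square 5, 4: +5·2° lon, +4·1° lat → SW at lon 150°, lat 24°.
Cell spans 2° lon × 1° lat.
south 24.000, north 25.000.

24.000, 25.000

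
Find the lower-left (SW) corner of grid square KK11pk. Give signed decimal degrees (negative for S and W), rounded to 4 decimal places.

Field K=10, K=10: +10·20° lon, +10·10° lat → SW at lon 20°, lat 10°.
Square 1, 1: +1·2° lon, +1·1° lat → SW at lon 22°, lat 11°.
Subsquare p=15, k=10: +15·0.0833333° lon, +10·0.0416667° lat → SW at lon 23.25°, lat 11.4167°.
latitude 11.4167, longitude 23.2500.

11.4167, 23.2500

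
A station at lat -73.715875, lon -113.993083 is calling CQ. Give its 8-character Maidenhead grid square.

Offset from 180°W / 90°S: lon 66.00692°, lat 16.28413°.
Field: lon ⌊66.00692/20⌋ = 3 → D; lat ⌊16.28413/10⌋ = 1 → B.
Square: lon ⌊6.00692/2⌋ = 3; lat ⌊6.28413/1⌋ = 6.
Subsquare: lon ⌊0.00692/0.0833333⌋ = 0 → a; lat ⌊0.28413/0.0416667⌋ = 6 → g.
Extended square: lon ⌊0.00692/0.00833333⌋ = 0; lat ⌊0.03413/0.00416667⌋ = 8.

DB36ag08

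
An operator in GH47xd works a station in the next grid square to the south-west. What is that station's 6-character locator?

GH47wc

Longitude subsquare x = 23; −1 → 22 = w.
Latitude subsquare d = 3; −1 → 2 = c.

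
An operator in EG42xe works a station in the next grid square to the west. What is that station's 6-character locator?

Longitude subsquare x = 23; −1 → 22 = w.
The latitude characters are unchanged.

EG42we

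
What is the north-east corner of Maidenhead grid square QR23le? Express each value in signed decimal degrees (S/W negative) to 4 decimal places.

Field Q=16, R=17: +16·20° lon, +17·10° lat → SW at lon 140°, lat 80°.
Square 2, 3: +2·2° lon, +3·1° lat → SW at lon 144°, lat 83°.
Subsquare l=11, e=4: +11·0.0833333° lon, +4·0.0416667° lat → SW at lon 144.917°, lat 83.1667°.
Cell spans 0.0833333° lon × 0.0416667° lat. NE corner is SW corner plus one full cell.
latitude 83.2083, longitude 145.0000.

83.2083, 145.0000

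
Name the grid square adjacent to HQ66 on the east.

Longitude square 6; +1 → 7.
The latitude characters are unchanged.

HQ76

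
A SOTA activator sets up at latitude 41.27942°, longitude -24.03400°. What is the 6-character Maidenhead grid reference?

HN71xg

Add 180° to longitude and 90° to latitude: 155.9660, 131.2794.
Field: lon ⌊155.9660/20⌋ = 7 → H; lat ⌊131.2794/10⌋ = 13 → N.
Square: lon ⌊15.9660/2⌋ = 7; lat ⌊1.2794/1⌋ = 1.
Subsquare: lon ⌊1.9660/0.0833333⌋ = 23 → x; lat ⌊0.2794/0.0416667⌋ = 6 → g.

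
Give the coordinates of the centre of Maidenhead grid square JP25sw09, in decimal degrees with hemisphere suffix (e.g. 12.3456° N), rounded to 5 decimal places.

65.95625° N, 5.50417° E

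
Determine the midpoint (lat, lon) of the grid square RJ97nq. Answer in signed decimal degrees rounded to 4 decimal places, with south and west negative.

7.6875, 179.1250

Field R=17, J=9: +17·20° lon, +9·10° lat → SW at lon 160°, lat 0°.
Square 9, 7: +9·2° lon, +7·1° lat → SW at lon 178°, lat 7°.
Subsquare n=13, q=16: +13·0.0833333° lon, +16·0.0416667° lat → SW at lon 179.083°, lat 7.66667°.
Cell spans 0.0833333° lon × 0.0416667° lat. Centre is SW corner plus half of each.
latitude 7.6875, longitude 179.1250.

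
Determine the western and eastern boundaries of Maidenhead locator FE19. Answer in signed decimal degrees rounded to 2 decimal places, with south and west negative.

-78.00, -76.00

Field F=5, E=4: +5·20° lon, +4·10° lat → SW at lon -80°, lat -50°.
Square 1, 9: +1·2° lon, +9·1° lat → SW at lon -78°, lat -41°.
Cell spans 2° lon × 1° lat.
west -78.00, east -76.00.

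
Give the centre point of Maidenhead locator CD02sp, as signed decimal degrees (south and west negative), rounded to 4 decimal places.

-57.3542, -138.4583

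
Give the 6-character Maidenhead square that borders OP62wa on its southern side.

Latitude subsquare a = 0; −1 → -1, wraps to 23 = x, carry into square.
Latitude square 2; −1 → 1.
The longitude characters are unchanged.

OP61wx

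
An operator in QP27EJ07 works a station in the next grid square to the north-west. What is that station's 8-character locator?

Longitude extended square 0; −1 → -1, wraps to 9, carry into subsquare.
Longitude subsquare e = 4; −1 → 3 = d.
Latitude extended square 7; +1 → 8.

QP27dj98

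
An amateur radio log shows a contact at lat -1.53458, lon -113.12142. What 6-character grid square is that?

Add 180° to longitude and 90° to latitude: 66.8786, 88.4654.
Field: lon ⌊66.8786/20⌋ = 3 → D; lat ⌊88.4654/10⌋ = 8 → I.
Square: lon ⌊6.8786/2⌋ = 3; lat ⌊8.4654/1⌋ = 8.
Subsquare: lon ⌊0.8786/0.0833333⌋ = 10 → k; lat ⌊0.4654/0.0416667⌋ = 11 → l.

DI38kl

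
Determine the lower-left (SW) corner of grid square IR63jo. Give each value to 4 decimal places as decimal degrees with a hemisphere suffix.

83.5833° N, 7.2500° W

Field I=8, R=17: +8·20° lon, +17·10° lat → SW at lon -20°, lat 80°.
Square 6, 3: +6·2° lon, +3·1° lat → SW at lon -8°, lat 83°.
Subsquare j=9, o=14: +9·0.0833333° lon, +14·0.0416667° lat → SW at lon -7.25°, lat 83.5833°.
latitude 83.5833° N, longitude 7.2500° W.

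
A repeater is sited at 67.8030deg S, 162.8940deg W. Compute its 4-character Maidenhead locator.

Add 180° to longitude and 90° to latitude: 17.11, 22.20.
Field (20°×10°, letters A–R): 17.11/20 → 0 → A, 22.20/10 → 2 → C; chars AC.
Square (2°×1°, digits 0–9): 17.11/2 → 8, 2.20/1 → 2; chars 82.

AC82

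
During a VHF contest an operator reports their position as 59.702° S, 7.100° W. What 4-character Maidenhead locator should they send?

ID60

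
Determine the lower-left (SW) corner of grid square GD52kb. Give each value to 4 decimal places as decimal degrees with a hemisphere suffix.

57.9583° S, 49.1667° W

Field G=6, D=3: +6·20° lon, +3·10° lat → SW at lon -60°, lat -60°.
Square 5, 2: +5·2° lon, +2·1° lat → SW at lon -50°, lat -58°.
Subsquare k=10, b=1: +10·0.0833333° lon, +1·0.0416667° lat → SW at lon -49.1667°, lat -57.9583°.
latitude 57.9583° S, longitude 49.1667° W.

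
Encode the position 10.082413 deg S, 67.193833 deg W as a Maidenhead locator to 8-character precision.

FH69jw60

Add 180° to longitude and 90° to latitude: 112.80617, 79.91759.
Field: lon ⌊112.80617/20⌋ = 5 → F; lat ⌊79.91759/10⌋ = 7 → H.
Square: lon ⌊12.80617/2⌋ = 6; lat ⌊9.91759/1⌋ = 9.
Subsquare: lon ⌊0.80617/0.0833333⌋ = 9 → j; lat ⌊0.91759/0.0416667⌋ = 22 → w.
Extended square: lon ⌊0.05617/0.00833333⌋ = 6; lat ⌊0.00092/0.00416667⌋ = 0.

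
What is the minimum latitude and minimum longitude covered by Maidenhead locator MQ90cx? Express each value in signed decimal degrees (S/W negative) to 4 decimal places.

Field M=12, Q=16: +12·20° lon, +16·10° lat → SW at lon 60°, lat 70°.
Square 9, 0: +9·2° lon, +0·1° lat → SW at lon 78°, lat 70°.
Subsquare c=2, x=23: +2·0.0833333° lon, +23·0.0416667° lat → SW at lon 78.1667°, lat 70.9583°.
latitude 70.9583, longitude 78.1667.

70.9583, 78.1667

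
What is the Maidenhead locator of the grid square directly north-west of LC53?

LC44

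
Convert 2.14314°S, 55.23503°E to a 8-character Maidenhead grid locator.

LI77ou85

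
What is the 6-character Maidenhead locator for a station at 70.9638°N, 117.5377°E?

OQ80sx

Shift to the Maidenhead origin (180°W, 90°S): lon 297.5377, lat 160.9638.
Field: lon ⌊297.5377/20⌋ = 14 → O; lat ⌊160.9638/10⌋ = 16 → Q.
Square: lon ⌊17.5377/2⌋ = 8; lat ⌊0.9638/1⌋ = 0.
Subsquare: lon ⌊1.5377/0.0833333⌋ = 18 → s; lat ⌊0.9638/0.0416667⌋ = 23 → x.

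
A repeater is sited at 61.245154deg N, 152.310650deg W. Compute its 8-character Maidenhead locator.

BP31uf28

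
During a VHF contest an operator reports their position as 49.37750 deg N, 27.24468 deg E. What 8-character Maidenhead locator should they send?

KN39oj90

Offset from 180°W / 90°S: lon 207.24468°, lat 139.37750°.
Field: lon ⌊207.24468/20⌋ = 10 → K; lat ⌊139.37750/10⌋ = 13 → N.
Square: lon ⌊7.24468/2⌋ = 3; lat ⌊9.37750/1⌋ = 9.
Subsquare: lon ⌊1.24468/0.0833333⌋ = 14 → o; lat ⌊0.37750/0.0416667⌋ = 9 → j.
Extended square: lon ⌊0.07801/0.00833333⌋ = 9; lat ⌊0.00250/0.00416667⌋ = 0.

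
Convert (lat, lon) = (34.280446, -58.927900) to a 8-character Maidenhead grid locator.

Add 180° to longitude and 90° to latitude: 121.07210, 124.28045.
Field: 121.07210/20 → 6 → G, 124.28045/10 → 12 → M; chars GM.
Square: 1.07210/2 → 0, 4.28045/1 → 4; chars 04.
Subsquare: 1.07210/0.0833333 → 12 → m, 0.28045/0.0416667 → 6 → g; chars mg.
Extended square: 0.07210/0.00833333 → 8, 0.03045/0.00416667 → 7; chars 87.

GM04mg87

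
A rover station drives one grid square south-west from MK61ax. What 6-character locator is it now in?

Longitude subsquare a = 0; −1 → -1, wraps to 23 = x, carry into square.
Longitude square 6; −1 → 5.
Latitude subsquare x = 23; −1 → 22 = w.

MK51xw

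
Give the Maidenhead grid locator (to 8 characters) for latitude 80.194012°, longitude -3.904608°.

Offset from 180°W / 90°S: lon 176.09539°, lat 170.19401°.
Field: lon ⌊176.09539/20⌋ = 8 → I; lat ⌊170.19401/10⌋ = 17 → R.
Square: lon ⌊16.09539/2⌋ = 8; lat ⌊0.19401/1⌋ = 0.
Subsquare: lon ⌊0.09539/0.0833333⌋ = 1 → b; lat ⌊0.19401/0.0416667⌋ = 4 → e.
Extended square: lon ⌊0.01206/0.00833333⌋ = 1; lat ⌊0.02735/0.00416667⌋ = 6.

IR80be16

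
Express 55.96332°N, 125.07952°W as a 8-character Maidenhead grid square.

CO75lx01

Offset from 180°W / 90°S: lon 54.92048°, lat 145.96332°.
Field: 54.92048/20 → 2 → C, 145.96332/10 → 14 → O; chars CO.
Square: 14.92048/2 → 7, 5.96332/1 → 5; chars 75.
Subsquare: 0.92048/0.0833333 → 11 → l, 0.96332/0.0416667 → 23 → x; chars lx.
Extended square: 0.00381/0.00833333 → 0, 0.00499/0.00416667 → 1; chars 01.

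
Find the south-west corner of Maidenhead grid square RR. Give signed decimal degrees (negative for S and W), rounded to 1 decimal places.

80.0, 160.0

Field R=17, R=17: +17·20° lon, +17·10° lat → SW at lon 160°, lat 80°.
latitude 80.0, longitude 160.0.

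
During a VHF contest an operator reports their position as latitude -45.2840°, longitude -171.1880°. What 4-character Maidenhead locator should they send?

AE44

Add 180° to longitude and 90° to latitude: 8.81, 44.72.
Field: 8.81/20 → 0 → A, 44.72/10 → 4 → E; chars AE.
Square: 8.81/2 → 4, 4.72/1 → 4; chars 44.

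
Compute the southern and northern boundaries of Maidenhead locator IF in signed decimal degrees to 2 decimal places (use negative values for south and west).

-40.00, -30.00

Field I=8, F=5: +8·20° lon, +5·10° lat → SW at lon -20°, lat -40°.
Cell spans 20° lon × 10° lat.
south -40.00, north -30.00.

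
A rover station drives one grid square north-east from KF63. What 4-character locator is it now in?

KF74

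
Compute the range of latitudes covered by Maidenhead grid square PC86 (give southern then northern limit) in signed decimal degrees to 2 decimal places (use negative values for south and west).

Field P=15, C=2: +15·20° lon, +2·10° lat → SW at lon 120°, lat -70°.
Square 8, 6: +8·2° lon, +6·1° lat → SW at lon 136°, lat -64°.
Cell spans 2° lon × 1° lat.
south -64.00, north -63.00.

-64.00, -63.00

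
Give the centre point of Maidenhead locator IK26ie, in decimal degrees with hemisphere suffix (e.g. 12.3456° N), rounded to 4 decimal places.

16.1875° N, 15.2917° W

Field I=8, K=10: +8·20° lon, +10·10° lat → SW at lon -20°, lat 10°.
Square 2, 6: +2·2° lon, +6·1° lat → SW at lon -16°, lat 16°.
Subsquare i=8, e=4: +8·0.0833333° lon, +4·0.0416667° lat → SW at lon -15.3333°, lat 16.1667°.
Cell spans 0.0833333° lon × 0.0416667° lat. Centre is SW corner plus half of each.
latitude 16.1875° N, longitude 15.2917° W.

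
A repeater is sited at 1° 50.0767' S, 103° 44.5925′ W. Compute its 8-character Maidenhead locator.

DI88dd09

Add 180° to longitude and 90° to latitude: 76.25679, 88.16539.
Field: 76.25679/20 → 3 → D, 88.16539/10 → 8 → I; chars DI.
Square: 16.25679/2 → 8, 8.16539/1 → 8; chars 88.
Subsquare: 0.25679/0.0833333 → 3 → d, 0.16539/0.0416667 → 3 → d; chars dd.
Extended square: 0.00679/0.00833333 → 0, 0.04039/0.00416667 → 9; chars 09.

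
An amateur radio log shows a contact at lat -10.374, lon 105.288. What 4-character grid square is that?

OH29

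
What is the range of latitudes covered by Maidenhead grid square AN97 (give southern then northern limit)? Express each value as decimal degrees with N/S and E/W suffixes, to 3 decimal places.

Field A=0, N=13: +0·20° lon, +13·10° lat → SW at lon -180°, lat 40°.
Square 9, 7: +9·2° lon, +7·1° lat → SW at lon -162°, lat 47°.
Cell spans 2° lon × 1° lat.
south 47.000° N, north 48.000° N.

47.000° N, 48.000° N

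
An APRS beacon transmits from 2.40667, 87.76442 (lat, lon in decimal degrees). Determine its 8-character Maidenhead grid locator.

NJ32vj17

Offset from 180°W / 90°S: lon 267.76442°, lat 92.40667°.
Field (20°×10°, letters A–R): lon ⌊267.76442/20⌋ = 13 → N; lat ⌊92.40667/10⌋ = 9 → J.
Square (2°×1°, digits 0–9): lon ⌊7.76442/2⌋ = 3; lat ⌊2.40667/1⌋ = 2.
Subsquare (5′×2.5′, letters a–x): lon ⌊1.76442/0.0833333⌋ = 21 → v; lat ⌊0.40667/0.0416667⌋ = 9 → j.
Extended square (30″×15″, digits 0–9): lon ⌊0.01442/0.00833333⌋ = 1; lat ⌊0.03167/0.00416667⌋ = 7.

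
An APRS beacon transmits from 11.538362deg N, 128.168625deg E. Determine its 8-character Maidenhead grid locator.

PK41cm09

Add 180° to longitude and 90° to latitude: 308.16863, 101.53836.
Field: lon ⌊308.16863/20⌋ = 15 → P; lat ⌊101.53836/10⌋ = 10 → K.
Square: lon ⌊8.16863/2⌋ = 4; lat ⌊1.53836/1⌋ = 1.
Subsquare: lon ⌊0.16863/0.0833333⌋ = 2 → c; lat ⌊0.53836/0.0416667⌋ = 12 → m.
Extended square: lon ⌊0.00196/0.00833333⌋ = 0; lat ⌊0.03836/0.00416667⌋ = 9.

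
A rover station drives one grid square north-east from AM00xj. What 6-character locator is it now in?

AM10ak

Longitude subsquare x = 23; +1 → 24, wraps to 0 = a, carry into square.
Longitude square 0; +1 → 1.
Latitude subsquare j = 9; +1 → 10 = k.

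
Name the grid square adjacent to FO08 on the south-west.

EO97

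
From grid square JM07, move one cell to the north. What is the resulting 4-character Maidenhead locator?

JM08

Latitude square 7; +1 → 8.
The longitude characters are unchanged.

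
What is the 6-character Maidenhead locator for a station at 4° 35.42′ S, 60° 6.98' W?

FI95wj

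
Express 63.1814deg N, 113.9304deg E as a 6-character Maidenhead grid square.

OP63xe

Add 180° to longitude and 90° to latitude: 293.9304, 153.1814.
Field: 293.9304/20 → 14 → O, 153.1814/10 → 15 → P; chars OP.
Square: 13.9304/2 → 6, 3.1814/1 → 3; chars 63.
Subsquare: 1.9304/0.0833333 → 23 → x, 0.1814/0.0416667 → 4 → e; chars xe.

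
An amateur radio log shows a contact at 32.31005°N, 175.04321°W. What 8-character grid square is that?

AM22lh44

Add 180° to longitude and 90° to latitude: 4.95679, 122.31005.
Field: 4.95679/20 → 0 → A, 122.31005/10 → 12 → M; chars AM.
Square: 4.95679/2 → 2, 2.31005/1 → 2; chars 22.
Subsquare: 0.95679/0.0833333 → 11 → l, 0.31005/0.0416667 → 7 → h; chars lh.
Extended square: 0.04012/0.00833333 → 4, 0.01838/0.00416667 → 4; chars 44.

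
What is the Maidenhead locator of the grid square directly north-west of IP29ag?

IP19xh

Longitude subsquare a = 0; −1 → -1, wraps to 23 = x, carry into square.
Longitude square 2; −1 → 1.
Latitude subsquare g = 6; +1 → 7 = h.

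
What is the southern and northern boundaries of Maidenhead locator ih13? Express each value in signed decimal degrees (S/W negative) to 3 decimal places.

-17.000, -16.000

Field I=8, H=7: +8·20° lon, +7·10° lat → SW at lon -20°, lat -20°.
Square 1, 3: +1·2° lon, +3·1° lat → SW at lon -18°, lat -17°.
Cell spans 2° lon × 1° lat.
south -17.000, north -16.000.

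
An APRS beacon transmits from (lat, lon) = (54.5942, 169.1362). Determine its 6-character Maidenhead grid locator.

RO44no

Add 180° to longitude and 90° to latitude: 349.1362, 144.5942.
Field: lon ⌊349.1362/20⌋ = 17 → R; lat ⌊144.5942/10⌋ = 14 → O.
Square: lon ⌊9.1362/2⌋ = 4; lat ⌊4.5942/1⌋ = 4.
Subsquare: lon ⌊1.1362/0.0833333⌋ = 13 → n; lat ⌊0.5942/0.0416667⌋ = 14 → o.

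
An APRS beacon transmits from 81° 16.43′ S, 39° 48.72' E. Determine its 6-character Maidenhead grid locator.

KA98vr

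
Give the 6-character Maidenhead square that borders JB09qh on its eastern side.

JB09rh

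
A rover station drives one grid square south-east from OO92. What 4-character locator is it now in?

Longitude square 9; +1 → 10, wraps to 0, carry into field.
Longitude field O = 14; +1 → 15 = P.
Latitude square 2; −1 → 1.

PO01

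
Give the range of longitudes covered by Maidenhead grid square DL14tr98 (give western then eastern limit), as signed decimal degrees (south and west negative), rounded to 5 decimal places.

Field D=3, L=11: +3·20° lon, +11·10° lat → SW at lon -120°, lat 20°.
Square 1, 4: +1·2° lon, +4·1° lat → SW at lon -118°, lat 24°.
Subsquare t=19, r=17: +19·0.0833333° lon, +17·0.0416667° lat → SW at lon -116.417°, lat 24.7083°.
Extended square 9, 8: +9·0.00833333° lon, +8·0.00416667° lat → SW at lon -116.342°, lat 24.7417°.
Cell spans 0.00833333° lon × 0.00416667° lat.
west -116.34167, east -116.33333.

-116.34167, -116.33333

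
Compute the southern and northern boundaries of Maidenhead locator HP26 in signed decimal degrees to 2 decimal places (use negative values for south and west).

66.00, 67.00

Field H=7, P=15: +7·20° lon, +15·10° lat → SW at lon -40°, lat 60°.
Square 2, 6: +2·2° lon, +6·1° lat → SW at lon -36°, lat 66°.
Cell spans 2° lon × 1° lat.
south 66.00, north 67.00.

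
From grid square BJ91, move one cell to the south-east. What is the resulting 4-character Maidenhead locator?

CJ00

Longitude square 9; +1 → 10, wraps to 0, carry into field.
Longitude field B = 1; +1 → 2 = C.
Latitude square 1; −1 → 0.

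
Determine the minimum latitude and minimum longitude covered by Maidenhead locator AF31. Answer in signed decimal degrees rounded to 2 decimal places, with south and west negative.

Field A=0, F=5: +0·20° lon, +5·10° lat → SW at lon -180°, lat -40°.
Square 3, 1: +3·2° lon, +1·1° lat → SW at lon -174°, lat -39°.
latitude -39.00, longitude -174.00.

-39.00, -174.00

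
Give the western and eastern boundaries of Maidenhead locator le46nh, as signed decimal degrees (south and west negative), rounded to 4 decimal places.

Field L=11, E=4: +11·20° lon, +4·10° lat → SW at lon 40°, lat -50°.
Square 4, 6: +4·2° lon, +6·1° lat → SW at lon 48°, lat -44°.
Subsquare n=13, h=7: +13·0.0833333° lon, +7·0.0416667° lat → SW at lon 49.0833°, lat -43.7083°.
Cell spans 0.0833333° lon × 0.0416667° lat.
west 49.0833, east 49.1667.

49.0833, 49.1667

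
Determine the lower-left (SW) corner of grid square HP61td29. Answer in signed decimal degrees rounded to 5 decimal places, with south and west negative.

Field H=7, P=15: +7·20° lon, +15·10° lat → SW at lon -40°, lat 60°.
Square 6, 1: +6·2° lon, +1·1° lat → SW at lon -28°, lat 61°.
Subsquare t=19, d=3: +19·0.0833333° lon, +3·0.0416667° lat → SW at lon -26.4167°, lat 61.125°.
Extended square 2, 9: +2·0.00833333° lon, +9·0.00416667° lat → SW at lon -26.4°, lat 61.1625°.
latitude 61.16250, longitude -26.40000.

61.16250, -26.40000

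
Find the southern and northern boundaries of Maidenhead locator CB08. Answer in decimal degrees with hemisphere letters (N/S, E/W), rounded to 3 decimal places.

72.000° S, 71.000° S

Field C=2, B=1: +2·20° lon, +1·10° lat → SW at lon -140°, lat -80°.
Square 0, 8: +0·2° lon, +8·1° lat → SW at lon -140°, lat -72°.
Cell spans 2° lon × 1° lat.
south 72.000° S, north 71.000° S.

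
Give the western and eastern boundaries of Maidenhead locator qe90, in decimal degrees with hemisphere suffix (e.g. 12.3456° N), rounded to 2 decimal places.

Field Q=16, E=4: +16·20° lon, +4·10° lat → SW at lon 140°, lat -50°.
Square 9, 0: +9·2° lon, +0·1° lat → SW at lon 158°, lat -50°.
Cell spans 2° lon × 1° lat.
west 158.00° E, east 160.00° E.

158.00° E, 160.00° E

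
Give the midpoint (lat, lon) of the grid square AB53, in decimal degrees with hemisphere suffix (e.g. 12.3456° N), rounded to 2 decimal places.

76.50° S, 169.00° W

Field A=0, B=1: +0·20° lon, +1·10° lat → SW at lon -180°, lat -80°.
Square 5, 3: +5·2° lon, +3·1° lat → SW at lon -170°, lat -77°.
Cell spans 2° lon × 1° lat. Centre is SW corner plus half of each.
latitude 76.50° S, longitude 169.00° W.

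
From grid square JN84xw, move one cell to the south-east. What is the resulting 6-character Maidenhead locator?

Longitude subsquare x = 23; +1 → 24, wraps to 0 = a, carry into square.
Longitude square 8; +1 → 9.
Latitude subsquare w = 22; −1 → 21 = v.

JN94av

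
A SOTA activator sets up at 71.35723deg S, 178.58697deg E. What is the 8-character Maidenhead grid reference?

RB98hp04

Offset from 180°W / 90°S: lon 358.58697°, lat 18.64277°.
Field: lon ⌊358.58697/20⌋ = 17 → R; lat ⌊18.64277/10⌋ = 1 → B.
Square: lon ⌊18.58697/2⌋ = 9; lat ⌊8.64277/1⌋ = 8.
Subsquare: lon ⌊0.58697/0.0833333⌋ = 7 → h; lat ⌊0.64277/0.0416667⌋ = 15 → p.
Extended square: lon ⌊0.00364/0.00833333⌋ = 0; lat ⌊0.01777/0.00416667⌋ = 4.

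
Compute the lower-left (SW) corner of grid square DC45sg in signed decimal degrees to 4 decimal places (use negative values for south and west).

-64.7500, -110.5000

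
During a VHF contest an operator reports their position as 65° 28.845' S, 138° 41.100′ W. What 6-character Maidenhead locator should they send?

CC04pm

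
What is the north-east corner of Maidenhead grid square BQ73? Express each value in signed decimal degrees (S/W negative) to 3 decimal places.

Field B=1, Q=16: +1·20° lon, +16·10° lat → SW at lon -160°, lat 70°.
Square 7, 3: +7·2° lon, +3·1° lat → SW at lon -146°, lat 73°.
Cell spans 2° lon × 1° lat. NE corner is SW corner plus one full cell.
latitude 74.000, longitude -144.000.

74.000, -144.000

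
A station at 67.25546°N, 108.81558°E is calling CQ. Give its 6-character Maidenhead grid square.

OP47jg

Add 180° to longitude and 90° to latitude: 288.8156, 157.2555.
Field (20°×10°, letters A–R): 288.8156/20 → 14 → O, 157.2555/10 → 15 → P; chars OP.
Square (2°×1°, digits 0–9): 8.8156/2 → 4, 7.2555/1 → 7; chars 47.
Subsquare (5′×2.5′, letters a–x): 0.8156/0.0833333 → 9 → j, 0.2555/0.0416667 → 6 → g; chars jg.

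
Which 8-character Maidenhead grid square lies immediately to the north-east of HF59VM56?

HF59vm67

Longitude extended square 5; +1 → 6.
Latitude extended square 6; +1 → 7.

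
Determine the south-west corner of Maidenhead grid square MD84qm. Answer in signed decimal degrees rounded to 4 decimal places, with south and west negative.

Field M=12, D=3: +12·20° lon, +3·10° lat → SW at lon 60°, lat -60°.
Square 8, 4: +8·2° lon, +4·1° lat → SW at lon 76°, lat -56°.
Subsquare q=16, m=12: +16·0.0833333° lon, +12·0.0416667° lat → SW at lon 77.3333°, lat -55.5°.
latitude -55.5000, longitude 77.3333.

-55.5000, 77.3333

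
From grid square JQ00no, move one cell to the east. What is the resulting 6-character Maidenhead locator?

JQ00oo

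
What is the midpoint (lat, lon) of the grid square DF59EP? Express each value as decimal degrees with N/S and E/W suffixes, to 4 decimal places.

30.3542° S, 109.6250° W

Field D=3, F=5: +3·20° lon, +5·10° lat → SW at lon -120°, lat -40°.
Square 5, 9: +5·2° lon, +9·1° lat → SW at lon -110°, lat -31°.
Subsquare e=4, p=15: +4·0.0833333° lon, +15·0.0416667° lat → SW at lon -109.667°, lat -30.375°.
Cell spans 0.0833333° lon × 0.0416667° lat. Centre is SW corner plus half of each.
latitude 30.3542° S, longitude 109.6250° W.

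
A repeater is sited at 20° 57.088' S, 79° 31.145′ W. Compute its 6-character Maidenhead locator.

Offset from 180°W / 90°S: lon 100.4809°, lat 69.0485°.
Field: 100.4809/20 → 5 → F, 69.0485/10 → 6 → G; chars FG.
Square: 0.4809/2 → 0, 9.0485/1 → 9; chars 09.
Subsquare: 0.4809/0.0833333 → 5 → f, 0.0485/0.0416667 → 1 → b; chars fb.

FG09fb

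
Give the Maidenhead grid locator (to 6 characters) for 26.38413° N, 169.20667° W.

AL56jj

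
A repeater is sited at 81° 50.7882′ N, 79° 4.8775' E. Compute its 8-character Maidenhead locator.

Add 180° to longitude and 90° to latitude: 259.08129, 171.84647.
Field (20°×10°, letters A–R): 259.08129/20 → 12 → M, 171.84647/10 → 17 → R; chars MR.
Square (2°×1°, digits 0–9): 19.08129/2 → 9, 1.84647/1 → 1; chars 91.
Subsquare (5′×2.5′, letters a–x): 1.08129/0.0833333 → 12 → m, 0.84647/0.0416667 → 20 → u; chars mu.
Extended square (30″×15″, digits 0–9): 0.08129/0.00833333 → 9, 0.01314/0.00416667 → 3; chars 93.

MR91mu93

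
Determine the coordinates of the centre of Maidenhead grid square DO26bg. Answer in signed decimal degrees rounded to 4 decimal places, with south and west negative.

56.2708, -115.8750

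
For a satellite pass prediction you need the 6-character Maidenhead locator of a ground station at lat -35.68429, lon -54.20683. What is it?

Offset from 180°W / 90°S: lon 125.7932°, lat 54.3157°.
Field: 125.7932/20 → 6 → G, 54.3157/10 → 5 → F; chars GF.
Square: 5.7932/2 → 2, 4.3157/1 → 4; chars 24.
Subsquare: 1.7932/0.0833333 → 21 → v, 0.3157/0.0416667 → 7 → h; chars vh.

GF24vh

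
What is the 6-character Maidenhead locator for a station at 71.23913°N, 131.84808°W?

CQ41bf

Shift to the Maidenhead origin (180°W, 90°S): lon 48.1519, lat 161.2391.
Field: lon ⌊48.1519/20⌋ = 2 → C; lat ⌊161.2391/10⌋ = 16 → Q.
Square: lon ⌊8.1519/2⌋ = 4; lat ⌊1.2391/1⌋ = 1.
Subsquare: lon ⌊0.1519/0.0833333⌋ = 1 → b; lat ⌊0.2391/0.0416667⌋ = 5 → f.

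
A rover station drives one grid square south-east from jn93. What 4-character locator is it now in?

KN02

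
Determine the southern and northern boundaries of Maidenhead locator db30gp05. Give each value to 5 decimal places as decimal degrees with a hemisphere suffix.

79.35417° S, 79.35000° S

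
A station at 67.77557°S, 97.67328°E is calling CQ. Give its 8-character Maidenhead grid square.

NC82uf03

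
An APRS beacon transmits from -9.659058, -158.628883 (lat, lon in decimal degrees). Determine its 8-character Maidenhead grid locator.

BI00qi41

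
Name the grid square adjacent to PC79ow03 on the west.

Longitude extended square 0; −1 → -1, wraps to 9, carry into subsquare.
Longitude subsquare o = 14; −1 → 13 = n.
The latitude characters are unchanged.

PC79nw93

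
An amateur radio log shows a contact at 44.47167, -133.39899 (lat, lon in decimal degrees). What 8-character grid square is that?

CN34hl23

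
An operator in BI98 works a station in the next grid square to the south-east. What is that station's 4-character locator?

Longitude square 9; +1 → 10, wraps to 0, carry into field.
Longitude field B = 1; +1 → 2 = C.
Latitude square 8; −1 → 7.

CI07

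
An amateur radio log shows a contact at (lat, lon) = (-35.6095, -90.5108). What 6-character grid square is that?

EF44rj

Offset from 180°W / 90°S: lon 89.4892°, lat 54.3905°.
Field: 89.4892/20 → 4 → E, 54.3905/10 → 5 → F; chars EF.
Square: 9.4892/2 → 4, 4.3905/1 → 4; chars 44.
Subsquare: 1.4892/0.0833333 → 17 → r, 0.3905/0.0416667 → 9 → j; chars rj.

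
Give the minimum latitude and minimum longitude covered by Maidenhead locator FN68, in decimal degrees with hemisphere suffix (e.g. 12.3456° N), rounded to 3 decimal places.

48.000° N, 68.000° W

Field F=5, N=13: +5·20° lon, +13·10° lat → SW at lon -80°, lat 40°.
Square 6, 8: +6·2° lon, +8·1° lat → SW at lon -68°, lat 48°.
latitude 48.000° N, longitude 68.000° W.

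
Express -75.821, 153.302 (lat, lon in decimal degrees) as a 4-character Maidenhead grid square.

QB64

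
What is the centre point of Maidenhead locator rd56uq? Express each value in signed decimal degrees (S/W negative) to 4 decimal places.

Field R=17, D=3: +17·20° lon, +3·10° lat → SW at lon 160°, lat -60°.
Square 5, 6: +5·2° lon, +6·1° lat → SW at lon 170°, lat -54°.
Subsquare u=20, q=16: +20·0.0833333° lon, +16·0.0416667° lat → SW at lon 171.667°, lat -53.3333°.
Cell spans 0.0833333° lon × 0.0416667° lat. Centre is SW corner plus half of each.
latitude -53.3125, longitude 171.7083.

-53.3125, 171.7083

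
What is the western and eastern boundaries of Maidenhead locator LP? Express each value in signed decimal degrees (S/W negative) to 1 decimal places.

40.0, 60.0

Field L=11, P=15: +11·20° lon, +15·10° lat → SW at lon 40°, lat 60°.
Cell spans 20° lon × 10° lat.
west 40.0, east 60.0.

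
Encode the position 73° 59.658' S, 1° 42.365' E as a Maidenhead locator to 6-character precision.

Add 180° to longitude and 90° to latitude: 181.7061, 16.0057.
Field (20°×10°, letters A–R): 181.7061/20 → 9 → J, 16.0057/10 → 1 → B; chars JB.
Square (2°×1°, digits 0–9): 1.7061/2 → 0, 6.0057/1 → 6; chars 06.
Subsquare (5′×2.5′, letters a–x): 1.7061/0.0833333 → 20 → u, 0.0057/0.0416667 → 0 → a; chars ua.

JB06ua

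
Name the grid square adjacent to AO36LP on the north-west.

Longitude subsquare l = 11; −1 → 10 = k.
Latitude subsquare p = 15; +1 → 16 = q.

AO36kq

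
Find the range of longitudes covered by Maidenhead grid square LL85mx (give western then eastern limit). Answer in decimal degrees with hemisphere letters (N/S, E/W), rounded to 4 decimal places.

Field L=11, L=11: +11·20° lon, +11·10° lat → SW at lon 40°, lat 20°.
Square 8, 5: +8·2° lon, +5·1° lat → SW at lon 56°, lat 25°.
Subsquare m=12, x=23: +12·0.0833333° lon, +23·0.0416667° lat → SW at lon 57°, lat 25.9583°.
Cell spans 0.0833333° lon × 0.0416667° lat.
west 57.0000° E, east 57.0833° E.

57.0000° E, 57.0833° E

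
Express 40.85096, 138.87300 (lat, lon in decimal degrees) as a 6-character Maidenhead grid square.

PN90ku

Offset from 180°W / 90°S: lon 318.8730°, lat 130.8510°.
Field (20°×10°, letters A–R): 318.8730/20 → 15 → P, 130.8510/10 → 13 → N; chars PN.
Square (2°×1°, digits 0–9): 18.8730/2 → 9, 0.8510/1 → 0; chars 90.
Subsquare (5′×2.5′, letters a–x): 0.8730/0.0833333 → 10 → k, 0.8510/0.0416667 → 20 → u; chars ku.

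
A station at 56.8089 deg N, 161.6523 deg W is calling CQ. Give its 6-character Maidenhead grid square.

Offset from 180°W / 90°S: lon 18.3477°, lat 146.8089°.
Field (20°×10°, letters A–R): 18.3477/20 → 0 → A, 146.8089/10 → 14 → O; chars AO.
Square (2°×1°, digits 0–9): 18.3477/2 → 9, 6.8089/1 → 6; chars 96.
Subsquare (5′×2.5′, letters a–x): 0.3477/0.0833333 → 4 → e, 0.8089/0.0416667 → 19 → t; chars et.

AO96et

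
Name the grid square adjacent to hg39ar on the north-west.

Longitude subsquare a = 0; −1 → -1, wraps to 23 = x, carry into square.
Longitude square 3; −1 → 2.
Latitude subsquare r = 17; +1 → 18 = s.

HG29xs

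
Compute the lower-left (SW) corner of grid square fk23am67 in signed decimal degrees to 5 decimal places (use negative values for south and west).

13.52917, -75.95000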